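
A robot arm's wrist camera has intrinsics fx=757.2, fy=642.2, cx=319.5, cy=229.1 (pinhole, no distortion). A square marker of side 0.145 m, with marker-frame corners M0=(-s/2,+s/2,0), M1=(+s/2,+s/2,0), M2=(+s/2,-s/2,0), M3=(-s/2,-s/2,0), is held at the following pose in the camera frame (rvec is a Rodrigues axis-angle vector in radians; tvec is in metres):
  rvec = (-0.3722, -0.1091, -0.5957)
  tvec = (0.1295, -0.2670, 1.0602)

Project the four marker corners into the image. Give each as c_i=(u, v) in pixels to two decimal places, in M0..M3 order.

Intrinsics K: fx=757.2, fy=642.2, cx=319.5, cy=229.1
Marker side s = 0.145 m; corners in marker frame (Z=0):
  M0 = (-0.0725, +0.0725, 0)
  M1 = (+0.0725, +0.0725, 0)
  M2 = (+0.0725, -0.0725, 0)
  M3 = (-0.0725, -0.0725, 0)
rvec = (-0.3722, -0.1091, -0.5957), |rvec| = θ = 0.71084 rad = 40.728°
Rodrigues: sinθ=0.65247, 1−cosθ=0.24219; R = I + sinθ·[k]× + (1−cosθ)·[k]×²:
    [+0.82421 +0.56625 +0.00613]
    [-0.52732 +0.76352 +0.37279]
    [+0.20641 -0.31049 +0.92790]
t = (0.1295, -0.2670, 1.0602) m
M0: Pc = R·M0+t = (+0.11080, -0.17341, +1.02272); u = 757.2·(+0.11080)/1.02272 + 319.5 = 401.5318, v = 642.2·(-0.17341)/1.02272 + 229.1 = 120.2081
M1: Pc = R·M1+t = (+0.23031, -0.24988, +1.05265); u = 757.2·(+0.23031)/1.05265 + 319.5 = 485.1664, v = 642.2·(-0.24988)/1.05265 + 229.1 = 76.6566
M2: Pc = R·M2+t = (+0.14820, -0.36059, +1.09768); u = 757.2·(+0.14820)/1.09768 + 319.5 = 421.7332, v = 642.2·(-0.36059)/1.09768 + 229.1 = 18.1375
M3: Pc = R·M3+t = (+0.02869, -0.28412, +1.06775); u = 757.2·(+0.02869)/1.06775 + 319.5 = 339.8469, v = 642.2·(-0.28412)/1.06775 + 229.1 = 58.2123

c0=(401.53, 120.21) c1=(485.17, 76.66) c2=(421.73, 18.14) c3=(339.85, 58.21)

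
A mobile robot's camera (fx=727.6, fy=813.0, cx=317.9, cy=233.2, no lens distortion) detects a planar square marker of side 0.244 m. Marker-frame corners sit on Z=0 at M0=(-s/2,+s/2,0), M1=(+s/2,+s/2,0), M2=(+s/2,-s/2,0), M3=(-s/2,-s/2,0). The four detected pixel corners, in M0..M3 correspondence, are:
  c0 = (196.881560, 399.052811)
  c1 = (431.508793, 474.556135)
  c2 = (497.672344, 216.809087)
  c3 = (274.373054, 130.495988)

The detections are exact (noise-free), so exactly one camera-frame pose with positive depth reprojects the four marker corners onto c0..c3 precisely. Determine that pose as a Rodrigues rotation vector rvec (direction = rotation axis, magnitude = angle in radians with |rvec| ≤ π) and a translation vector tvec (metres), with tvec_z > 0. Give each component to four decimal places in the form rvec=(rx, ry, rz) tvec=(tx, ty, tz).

Intrinsics K: fx=727.6, fy=813.0, cx=317.9, cy=233.2
Marker side s = 0.244 m; corners in marker frame (Z=0):
  M0 = (-0.1220, +0.1220, 0)
  M1 = (+0.1220, +0.1220, 0)
  M2 = (+0.1220, -0.1220, 0)
  M3 = (-0.1220, -0.1220, 0)
Detected image corners:
  c0 = (196.881560, 399.052811) px
  c1 = (431.508793, 474.556135) px
  c2 = (497.672344, 216.809087) px
  c3 = (274.373054, 130.495988) px
Planar DLT: solve 8×8 A·h = b for H (H[2,2]=1):
  H  [+1011.65008 -341.66072 +353.64678]
  H  [+396.18108 +1036.17939 +304.07159]
  H  [+0.21040 -0.13676 +1.00000]
B = K⁻¹H; ‖b₁‖=1.382958, ‖b₂‖=1.382958; λ = 2/(‖b₁‖+‖b₂‖) = 0.723088, sign → tz>0 ⇒ λ=+0.723088
r₁ = λ·B[:,0] = (+0.93890,+0.30873,+0.15214); r₂ = λ·B[:,1] = (-0.29633,+0.94995,-0.09889)
r₃ = r₁×r₂ = (-0.17505,+0.04776,+0.98340); SVD([r₁ r₂ r₃]) → R = UVᵀ:
  R  [+0.93890 -0.29633 -0.17505]
  R  [+0.30873 +0.94995 +0.04776]
  R  [+0.15214 -0.09889 +0.98340]
t = (+0.03553, +0.06303, +0.72309) m
tr R = 2.872255; θ = arccos((tr R − 1)/2) = 0.359345 rad = 20.589°
axis k = ((R−Rᵀ)₃₂, (R−Rᵀ)₁₃, (R−Rᵀ)₂₁) / (2 sinθ) = (-0.208518, -0.465210, +0.860290)
rvec = θ·k = (-0.074930, -0.167171, +0.309141)

rvec=(-0.0749, -0.1672, 0.3091) tvec=(0.0355, 0.0630, 0.7231)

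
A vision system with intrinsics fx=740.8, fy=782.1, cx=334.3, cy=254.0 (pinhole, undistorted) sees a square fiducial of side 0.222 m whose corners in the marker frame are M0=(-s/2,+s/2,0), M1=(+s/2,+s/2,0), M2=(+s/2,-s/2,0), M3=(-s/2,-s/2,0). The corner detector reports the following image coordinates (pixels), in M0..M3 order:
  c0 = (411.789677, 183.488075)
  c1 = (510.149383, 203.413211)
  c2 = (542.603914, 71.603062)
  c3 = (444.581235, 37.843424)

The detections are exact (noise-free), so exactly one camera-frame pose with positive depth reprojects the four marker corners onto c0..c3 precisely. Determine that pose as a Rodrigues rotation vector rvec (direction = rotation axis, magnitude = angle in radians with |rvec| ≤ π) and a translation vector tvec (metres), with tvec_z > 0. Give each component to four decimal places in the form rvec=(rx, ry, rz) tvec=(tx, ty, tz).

Intrinsics K: fx=740.8, fy=782.1, cx=334.3, cy=254.0
Marker side s = 0.222 m; corners in marker frame (Z=0):
  M0 = (-0.1110, +0.1110, 0)
  M1 = (+0.1110, +0.1110, 0)
  M2 = (+0.1110, -0.1110, 0)
  M3 = (-0.1110, -0.1110, 0)
Detected image corners:
  c0 = (411.789677, 183.488075) px
  c1 = (510.149383, 203.413211) px
  c2 = (542.603914, 71.603062) px
  c3 = (444.581235, 37.843424) px
Planar DLT: solve 8×8 A·h = b for H (H[2,2]=1):
  H  [+645.10354 -86.91907 +479.36892]
  H  [+173.19976 +639.02681 +125.68775]
  H  [+0.42489 +0.12570 +1.00000]
B = K⁻¹H; ‖b₁‖=0.805387, ‖b₂‖=0.805387; λ = 2/(‖b₁‖+‖b₂‖) = 1.241640, sign → tz>0 ⇒ λ=+1.241640
r₁ = λ·B[:,0] = (+0.84318,+0.10363,+0.52756); r₂ = λ·B[:,1] = (-0.21612,+0.96381,+0.15608)
r₃ = r₁×r₂ = (-0.49229,-0.24561,+0.83506); SVD([r₁ r₂ r₃]) → R = UVᵀ:
  R  [+0.84318 -0.21612 -0.49229]
  R  [+0.10363 +0.96381 -0.24561]
  R  [+0.52756 +0.15608 +0.83506]
t = (+0.24315, -0.20370, +1.24164) m
tr R = 2.642047; θ = arccos((tr R − 1)/2) = 0.607595 rad = 34.813°
axis k = ((R−Rᵀ)₃₂, (R−Rᵀ)₁₃, (R−Rᵀ)₂₁) / (2 sinθ) = (+0.351810, -0.893199, +0.280044)
rvec = θ·k = (+0.213758, -0.542704, +0.170153)

rvec=(0.2138, -0.5427, 0.1702) tvec=(0.2431, -0.2037, 1.2416)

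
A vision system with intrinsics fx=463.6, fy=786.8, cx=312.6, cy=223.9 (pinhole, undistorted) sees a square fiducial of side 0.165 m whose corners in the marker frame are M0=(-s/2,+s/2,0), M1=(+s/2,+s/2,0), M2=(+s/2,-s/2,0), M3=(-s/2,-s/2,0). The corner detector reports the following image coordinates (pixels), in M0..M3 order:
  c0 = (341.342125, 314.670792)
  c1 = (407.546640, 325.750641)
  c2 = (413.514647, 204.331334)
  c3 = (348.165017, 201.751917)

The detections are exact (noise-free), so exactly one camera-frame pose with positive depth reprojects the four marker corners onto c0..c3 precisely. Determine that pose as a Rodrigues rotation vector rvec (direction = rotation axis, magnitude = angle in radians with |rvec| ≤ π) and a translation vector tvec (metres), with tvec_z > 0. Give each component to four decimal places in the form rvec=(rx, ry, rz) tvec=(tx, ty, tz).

Intrinsics K: fx=463.6, fy=786.8, cx=312.6, cy=223.9
Marker side s = 0.165 m; corners in marker frame (Z=0):
  M0 = (-0.0825, +0.0825, 0)
  M1 = (+0.0825, +0.0825, 0)
  M2 = (+0.0825, -0.0825, 0)
  M3 = (-0.0825, -0.0825, 0)
Detected image corners:
  c0 = (341.342125, 314.670792) px
  c1 = (407.546640, 325.750641) px
  c2 = (413.514647, 204.331334) px
  c3 = (348.165017, 201.751917) px
Planar DLT: solve 8×8 A·h = b for H (H[2,2]=1):
  H  [+235.23845 -84.48459 +376.50009]
  H  [-72.05610 +677.58308 +260.92027]
  H  [-0.43264 -0.12083 +1.00000]
B = K⁻¹H; ‖b₁‖=0.909289, ‖b₂‖=0.909289; λ = 2/(‖b₁‖+‖b₂‖) = 1.099761, sign → tz>0 ⇒ λ=+1.099761
r₁ = λ·B[:,0] = (+0.87887,+0.03468,-0.47580); r₂ = λ·B[:,1] = (-0.11081,+0.98492,-0.13289)
r₃ = r₁×r₂ = (+0.46402,+0.16952,+0.86945); SVD([r₁ r₂ r₃]) → R = UVᵀ:
  R  [+0.87887 -0.11081 +0.46402]
  R  [+0.03468 +0.98492 +0.16952]
  R  [-0.47580 -0.13289 +0.86945]
t = (+0.15158, +0.05175, +1.09976) m
tr R = 2.733238; θ = arccos((tr R − 1)/2) = 0.522410 rad = 29.932°
axis k = ((R−Rᵀ)₃₂, (R−Rᵀ)₁₃, (R−Rᵀ)₂₁) / (2 sinθ) = (-0.303027, +0.941764, +0.145794)
rvec = θ·k = (-0.158305, +0.491987, +0.076164)

rvec=(-0.1583, 0.4920, 0.0762) tvec=(0.1516, 0.0517, 1.0998)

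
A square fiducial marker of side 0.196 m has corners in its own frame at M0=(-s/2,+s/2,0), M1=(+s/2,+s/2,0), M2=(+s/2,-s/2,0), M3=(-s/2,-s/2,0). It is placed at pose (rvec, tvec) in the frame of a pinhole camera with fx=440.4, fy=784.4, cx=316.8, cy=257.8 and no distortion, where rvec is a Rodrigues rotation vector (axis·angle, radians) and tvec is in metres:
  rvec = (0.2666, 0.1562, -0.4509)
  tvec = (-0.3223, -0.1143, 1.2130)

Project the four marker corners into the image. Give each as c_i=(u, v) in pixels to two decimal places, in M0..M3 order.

c0=(188.55, 264.44) c1=(247.46, 212.94) c2=(211.82, 97.59) c3=(152.02, 154.78)

Intrinsics K: fx=440.4, fy=784.4, cx=316.8, cy=257.8
Marker side s = 0.196 m; corners in marker frame (Z=0):
  M0 = (-0.0980, +0.0980, 0)
  M1 = (+0.0980, +0.0980, 0)
  M2 = (+0.0980, -0.0980, 0)
  M3 = (-0.0980, -0.0980, 0)
rvec = (0.2666, 0.1562, -0.4509), |rvec| = θ = 0.54661 rad = 31.319°
Rodrigues: sinθ=0.51980, 1−cosθ=0.14571; R = I + sinθ·[k]× + (1−cosθ)·[k]×²:
    [+0.88895 +0.44909 +0.08991]
    [-0.40847 +0.86619 -0.28787]
    [-0.20716 +0.21917 +0.95344]
t = (-0.3223, -0.1143, 1.2130) m
M0: Pc = R·M0+t = (-0.36541, +0.01062, +1.25478); u = 440.4·(-0.36541)/1.25478 + 316.8 = 188.5504, v = 784.4·(+0.01062)/1.25478 + 257.8 = 264.4368
M1: Pc = R·M1+t = (-0.19117, -0.06944, +1.21418); u = 440.4·(-0.19117)/1.21418 + 316.8 = 247.4591, v = 784.4·(-0.06944)/1.21418 + 257.8 = 212.9370
M2: Pc = R·M2+t = (-0.27919, -0.23922, +1.17122); u = 440.4·(-0.27919)/1.17122 + 316.8 = 211.8182, v = 784.4·(-0.23922)/1.17122 + 257.8 = 97.5895
M3: Pc = R·M3+t = (-0.45343, -0.15916, +1.21182); u = 440.4·(-0.45343)/1.21182 + 316.8 = 152.0155, v = 784.4·(-0.15916)/1.21182 + 257.8 = 154.7798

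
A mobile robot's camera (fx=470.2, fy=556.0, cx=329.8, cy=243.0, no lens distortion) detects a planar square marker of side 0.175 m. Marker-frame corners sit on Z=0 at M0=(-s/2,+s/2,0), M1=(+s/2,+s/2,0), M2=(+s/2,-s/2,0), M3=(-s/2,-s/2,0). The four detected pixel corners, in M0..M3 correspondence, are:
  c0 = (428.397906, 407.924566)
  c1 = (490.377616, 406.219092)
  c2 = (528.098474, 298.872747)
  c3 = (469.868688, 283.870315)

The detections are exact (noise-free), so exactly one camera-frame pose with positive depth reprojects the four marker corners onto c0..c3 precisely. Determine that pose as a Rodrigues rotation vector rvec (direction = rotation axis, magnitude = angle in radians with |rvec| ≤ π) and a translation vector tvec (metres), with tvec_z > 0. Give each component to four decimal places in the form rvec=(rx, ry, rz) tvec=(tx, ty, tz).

Intrinsics K: fx=470.2, fy=556.0, cx=329.8, cy=243.0
Marker side s = 0.175 m; corners in marker frame (Z=0):
  M0 = (-0.0875, +0.0875, 0)
  M1 = (+0.0875, +0.0875, 0)
  M2 = (+0.0875, -0.0875, 0)
  M3 = (-0.0875, -0.0875, 0)
Detected image corners:
  c0 = (428.397906, 407.924566) px
  c1 = (490.377616, 406.219092) px
  c2 = (528.098474, 298.872747) px
  c3 = (469.868688, 283.870315) px
Planar DLT: solve 8×8 A·h = b for H (H[2,2]=1):
  H  [+734.07591 -139.11244 +481.01602]
  H  [+321.79193 +720.69723 +350.37122]
  H  [+0.81482 +0.18028 +1.00000]
B = K⁻¹H; ‖b₁‖=1.301143, ‖b₂‖=1.301143; λ = 2/(‖b₁‖+‖b₂‖) = 0.768555, sign → tz>0 ⇒ λ=+0.768555
r₁ = λ·B[:,0] = (+0.76062,+0.17111,+0.62624); r₂ = λ·B[:,1] = (-0.32456,+0.93566,+0.13855)
r₃ = r₁×r₂ = (-0.56224,-0.30864,+0.76722); SVD([r₁ r₂ r₃]) → R = UVᵀ:
  R  [+0.76062 -0.32456 -0.56224]
  R  [+0.17111 +0.93566 -0.30864]
  R  [+0.62624 +0.13855 +0.76722]
t = (+0.24717, +0.14842, +0.76856) m
tr R = 2.463508; θ = arccos((tr R − 1)/2) = 0.749904 rad = 42.966°
axis k = ((R−Rᵀ)₃₂, (R−Rᵀ)₁₃, (R−Rᵀ)₂₁) / (2 sinθ) = (+0.328060, -0.871865, +0.363630)
rvec = θ·k = (+0.246014, -0.653816, +0.272688)

rvec=(0.2460, -0.6538, 0.2727) tvec=(0.2472, 0.1484, 0.7686)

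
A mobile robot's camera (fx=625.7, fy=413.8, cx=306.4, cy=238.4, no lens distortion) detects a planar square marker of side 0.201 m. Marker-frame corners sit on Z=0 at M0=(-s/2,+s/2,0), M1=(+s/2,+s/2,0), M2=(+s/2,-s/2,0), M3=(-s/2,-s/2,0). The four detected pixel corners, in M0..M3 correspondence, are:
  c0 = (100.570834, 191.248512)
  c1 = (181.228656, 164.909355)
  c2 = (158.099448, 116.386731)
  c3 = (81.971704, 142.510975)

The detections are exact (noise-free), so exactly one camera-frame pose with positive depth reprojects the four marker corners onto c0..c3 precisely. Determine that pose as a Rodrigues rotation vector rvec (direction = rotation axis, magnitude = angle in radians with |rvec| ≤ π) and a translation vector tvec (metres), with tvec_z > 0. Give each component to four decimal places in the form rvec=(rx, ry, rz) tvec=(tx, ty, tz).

rvec=(-0.3259, 0.2328, -0.3835) tvec=(-0.3884, -0.2830, 1.3758)

Intrinsics K: fx=625.7, fy=413.8, cx=306.4, cy=238.4
Marker side s = 0.201 m; corners in marker frame (Z=0):
  M0 = (-0.1005, +0.1005, 0)
  M1 = (+0.1005, +0.1005, 0)
  M2 = (+0.1005, -0.1005, 0)
  M3 = (-0.1005, -0.1005, 0)
Detected image corners:
  c0 = (100.570834, 191.248512) px
  c1 = (181.228656, 164.909355) px
  c2 = (158.099448, 116.386731) px
  c3 = (81.971704, 142.510975) px
Planar DLT: solve 8×8 A·h = b for H (H[2,2]=1):
  H  [+374.53894 +70.20226 +129.74025]
  H  [-148.38789 +202.50320 +153.29045]
  H  [-0.11638 -0.25652 +1.00000]
B = K⁻¹H; ‖b₁‖=0.726867, ‖b₂‖=0.726867; λ = 2/(‖b₁‖+‖b₂‖) = 1.375768, sign → tz>0 ⇒ λ=+1.375768
r₁ = λ·B[:,0] = (+0.90193,-0.40110,-0.16012); r₂ = λ·B[:,1] = (+0.32718,+0.87659,-0.35291)
r₃ = r₁×r₂ = (+0.28191,+0.26592,+0.92185); SVD([r₁ r₂ r₃]) → R = UVᵀ:
  R  [+0.90193 +0.32718 +0.28191]
  R  [-0.40110 +0.87659 +0.26592]
  R  [-0.16012 -0.35291 +0.92185]
t = (-0.38843, -0.28297, +1.37577) m
tr R = 2.700373; θ = arccos((tr R − 1)/2) = 0.554457 rad = 31.768°
axis k = ((R−Rᵀ)₃₂, (R−Rᵀ)₁₃, (R−Rᵀ)₂₁) / (2 sinθ) = (-0.587705, +0.419796, -0.691646)
rvec = θ·k = (-0.325857, +0.232758, -0.383488)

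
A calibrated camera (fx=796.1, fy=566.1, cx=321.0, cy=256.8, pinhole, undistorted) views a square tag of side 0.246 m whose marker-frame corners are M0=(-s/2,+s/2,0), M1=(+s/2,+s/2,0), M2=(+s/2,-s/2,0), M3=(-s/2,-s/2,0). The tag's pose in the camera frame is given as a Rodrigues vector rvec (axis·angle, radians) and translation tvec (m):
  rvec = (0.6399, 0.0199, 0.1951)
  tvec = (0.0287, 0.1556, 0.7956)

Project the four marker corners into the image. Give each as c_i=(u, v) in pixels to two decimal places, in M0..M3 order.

c0=(216.37, 406.96) c1=(437.54, 434.99) c2=(508.02, 320.69) c3=(242.72, 285.30)

Intrinsics K: fx=796.1, fy=566.1, cx=321.0, cy=256.8
Marker side s = 0.246 m; corners in marker frame (Z=0):
  M0 = (-0.1230, +0.1230, 0)
  M1 = (+0.1230, +0.1230, 0)
  M2 = (+0.1230, -0.1230, 0)
  M3 = (-0.1230, -0.1230, 0)
rvec = (0.6399, 0.0199, 0.1951), |rvec| = θ = 0.66928 rad = 38.347°
Rodrigues: sinθ=0.62042, 1−cosθ=0.21573; R = I + sinθ·[k]× + (1−cosθ)·[k]×²:
    [+0.98148 -0.17472 +0.07857]
    [+0.18699 +0.78446 -0.59132]
    [+0.04168 +0.59506 +0.80260]
t = (0.0287, 0.1556, 0.7956) m
M0: Pc = R·M0+t = (-0.11351, +0.22909, +0.86367); u = 796.1·(-0.11351)/0.86367 + 321.0 = 216.3674, v = 566.1·(+0.22909)/0.86367 + 256.8 = 406.9591
M1: Pc = R·M1+t = (+0.12793, +0.27509, +0.87392); u = 796.1·(+0.12793)/0.87392 + 321.0 = 437.5389, v = 566.1·(+0.27509)/0.87392 + 256.8 = 434.9947
M2: Pc = R·M2+t = (+0.17091, +0.08211, +0.72753); u = 796.1·(+0.17091)/0.72753 + 321.0 = 508.0202, v = 566.1·(+0.08211)/0.72753 + 256.8 = 320.6913
M3: Pc = R·M3+t = (-0.07053, +0.03611, +0.71728); u = 796.1·(-0.07053)/0.71728 + 321.0 = 242.7192, v = 566.1·(+0.03611)/0.71728 + 256.8 = 285.3003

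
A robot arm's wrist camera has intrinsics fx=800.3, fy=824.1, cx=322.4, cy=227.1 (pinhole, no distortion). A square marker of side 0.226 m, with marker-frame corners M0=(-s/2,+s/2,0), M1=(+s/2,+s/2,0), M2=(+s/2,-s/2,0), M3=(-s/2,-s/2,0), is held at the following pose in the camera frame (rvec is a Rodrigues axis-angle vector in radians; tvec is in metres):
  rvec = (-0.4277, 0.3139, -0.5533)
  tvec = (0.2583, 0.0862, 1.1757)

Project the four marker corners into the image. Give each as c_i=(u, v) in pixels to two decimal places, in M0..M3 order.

Intrinsics K: fx=800.3, fy=824.1, cx=322.4, cy=227.1
Marker side s = 0.226 m; corners in marker frame (Z=0):
  M0 = (-0.1130, +0.1130, 0)
  M1 = (+0.1130, +0.1130, 0)
  M2 = (+0.1130, -0.1130, 0)
  M3 = (-0.1130, -0.1130, 0)
rvec = (-0.4277, 0.3139, -0.5533), |rvec| = θ = 0.76655 rad = 43.920°
Rodrigues: sinθ=0.69366, 1−cosθ=0.27969; R = I + sinθ·[k]× + (1−cosθ)·[k]×²:
    [+0.80738 +0.43678 +0.39669]
    [-0.56459 +0.76721 +0.30436]
    [-0.17141 -0.46970 +0.86603]
t = (0.2583, 0.0862, 1.1757) m
M0: Pc = R·M0+t = (+0.21642, +0.23669, +1.14199); u = 800.3·(+0.21642)/1.14199 + 322.4 = 474.0670, v = 824.1·(+0.23669)/1.14199 + 227.1 = 397.9054
M1: Pc = R·M1+t = (+0.39889, +0.10910, +1.10326); u = 800.3·(+0.39889)/1.10326 + 322.4 = 611.7542, v = 824.1·(+0.10910)/1.10326 + 227.1 = 308.5917
M2: Pc = R·M2+t = (+0.30018, -0.06429, +1.20941); u = 800.3·(+0.30018)/1.20941 + 322.4 = 521.0364, v = 824.1·(-0.06429)/1.20941 + 227.1 = 183.2903
M3: Pc = R·M3+t = (+0.11771, +0.06330, +1.24814); u = 800.3·(+0.11771)/1.24814 + 322.4 = 397.8748, v = 824.1·(+0.06330)/1.24814 + 227.1 = 268.8970

c0=(474.07, 397.91) c1=(611.75, 308.59) c2=(521.04, 183.29) c3=(397.87, 268.90)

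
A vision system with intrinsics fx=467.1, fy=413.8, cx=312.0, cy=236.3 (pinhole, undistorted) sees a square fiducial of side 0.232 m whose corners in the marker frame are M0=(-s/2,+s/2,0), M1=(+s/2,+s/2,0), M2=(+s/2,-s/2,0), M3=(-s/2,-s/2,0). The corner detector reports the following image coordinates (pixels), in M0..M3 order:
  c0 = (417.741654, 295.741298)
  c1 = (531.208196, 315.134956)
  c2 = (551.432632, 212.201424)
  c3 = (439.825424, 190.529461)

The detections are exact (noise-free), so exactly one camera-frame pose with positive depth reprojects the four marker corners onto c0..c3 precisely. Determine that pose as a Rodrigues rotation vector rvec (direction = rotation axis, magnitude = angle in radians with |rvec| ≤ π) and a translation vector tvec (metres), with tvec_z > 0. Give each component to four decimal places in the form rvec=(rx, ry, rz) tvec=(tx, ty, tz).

Intrinsics K: fx=467.1, fy=413.8, cx=312.0, cy=236.3
Marker side s = 0.232 m; corners in marker frame (Z=0):
  M0 = (-0.1160, +0.1160, 0)
  M1 = (+0.1160, +0.1160, 0)
  M2 = (+0.1160, -0.1160, 0)
  M3 = (-0.1160, -0.1160, 0)
Detected image corners:
  c0 = (417.741654, 295.741298) px
  c1 = (531.208196, 315.134956) px
  c2 = (551.432632, 212.201424) px
  c3 = (439.825424, 190.529461) px
Planar DLT: solve 8×8 A·h = b for H (H[2,2]=1):
  H  [+535.75290 -116.14501 +485.79755]
  H  [+115.02182 +435.46274 +253.21501]
  H  [+0.10453 -0.05157 +1.00000]
B = K⁻¹H; ‖b₁‖=1.104006, ‖b₂‖=1.104006; λ = 2/(‖b₁‖+‖b₂‖) = 0.905792, sign → tz>0 ⇒ λ=+0.905792
r₁ = λ·B[:,0] = (+0.97568,+0.19771,+0.09469); r₂ = λ·B[:,1] = (-0.19403,+0.97988,-0.04671)
r₃ = r₁×r₂ = (-0.10202,+0.02720,+0.99441); SVD([r₁ r₂ r₃]) → R = UVᵀ:
  R  [+0.97568 -0.19403 -0.10202]
  R  [+0.19771 +0.97988 +0.02720]
  R  [+0.09469 -0.04671 +0.99441]
t = (+0.33703, +0.03703, +0.90579) m
tr R = 2.949972; θ = arccos((tr R − 1)/2) = 0.224139 rad = 12.842°
axis k = ((R−Rᵀ)₃₂, (R−Rᵀ)₁₃, (R−Rᵀ)₂₁) / (2 sinθ) = (-0.166260, -0.442488, +0.881228)
rvec = θ·k = (-0.037265, -0.099179, +0.197518)

rvec=(-0.0373, -0.0992, 0.1975) tvec=(0.3370, 0.0370, 0.9058)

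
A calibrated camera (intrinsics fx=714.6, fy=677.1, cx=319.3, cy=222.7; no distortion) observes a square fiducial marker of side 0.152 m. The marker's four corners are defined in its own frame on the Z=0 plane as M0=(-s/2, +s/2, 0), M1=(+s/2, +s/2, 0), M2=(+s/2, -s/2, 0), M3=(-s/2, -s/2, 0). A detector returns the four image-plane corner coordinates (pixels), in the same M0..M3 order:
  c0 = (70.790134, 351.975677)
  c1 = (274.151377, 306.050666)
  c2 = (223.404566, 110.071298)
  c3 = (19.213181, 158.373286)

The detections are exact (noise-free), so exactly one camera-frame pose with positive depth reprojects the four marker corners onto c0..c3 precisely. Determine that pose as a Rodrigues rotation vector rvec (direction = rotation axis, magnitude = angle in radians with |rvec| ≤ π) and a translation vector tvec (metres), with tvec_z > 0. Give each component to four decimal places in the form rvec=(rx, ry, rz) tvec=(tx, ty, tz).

rvec=(0.0269, 0.0328, -0.2381) tvec=(-0.1241, 0.0071, 0.5131)

Intrinsics K: fx=714.6, fy=677.1, cx=319.3, cy=222.7
Marker side s = 0.152 m; corners in marker frame (Z=0):
  M0 = (-0.0760, +0.0760, 0)
  M1 = (+0.0760, +0.0760, 0)
  M2 = (+0.0760, -0.0760, 0)
  M3 = (-0.0760, -0.0760, 0)
Detected image corners:
  c0 = (70.790134, 351.975677) px
  c1 = (274.151377, 306.050666) px
  c2 = (223.404566, 110.071298) px
  c3 = (19.213181, 158.373286) px
Planar DLT: solve 8×8 A·h = b for H (H[2,2]=1):
  H  [+1330.40478 +343.10844 +146.43714]
  H  [-326.04545 +1291.73110 +232.06997]
  H  [-0.06957 +0.04427 +1.00000]
B = K⁻¹H; ‖b₁‖=1.948852, ‖b₂‖=1.948852; λ = 2/(‖b₁‖+‖b₂‖) = 0.513123, sign → tz>0 ⇒ λ=+0.513123
r₁ = λ·B[:,0] = (+0.97126,-0.23534,-0.03570); r₂ = λ·B[:,1] = (+0.23622,+0.97143,+0.02272)
r₃ = r₁×r₂ = (+0.02933,-0.03050,+0.99910); SVD([r₁ r₂ r₃]) → R = UVᵀ:
  R  [+0.97126 +0.23622 +0.02933]
  R  [-0.23534 +0.97143 -0.03050]
  R  [-0.03570 +0.02272 +0.99910]
t = (-0.12413, +0.00710, +0.51312) m
tr R = 2.941795; θ = arccos((tr R − 1)/2) = 0.241847 rad = 13.857°
axis k = ((R−Rᵀ)₃₂, (R−Rᵀ)₁₃, (R−Rᵀ)₂₁) / (2 sinθ) = (+0.111090, +0.135772, -0.984492)
rvec = θ·k = (+0.026867, +0.032836, -0.238097)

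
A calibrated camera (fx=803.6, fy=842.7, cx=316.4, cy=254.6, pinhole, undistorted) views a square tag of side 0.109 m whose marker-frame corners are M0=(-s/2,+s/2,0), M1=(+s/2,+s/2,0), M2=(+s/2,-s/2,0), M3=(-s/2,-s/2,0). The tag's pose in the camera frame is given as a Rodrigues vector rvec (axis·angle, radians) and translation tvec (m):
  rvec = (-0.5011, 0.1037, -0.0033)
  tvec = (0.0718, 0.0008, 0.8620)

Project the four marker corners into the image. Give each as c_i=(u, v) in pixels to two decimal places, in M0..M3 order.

c0=(332.04, 304.85) c1=(437.16, 302.34) c2=(432.22, 208.24) c3=(333.31, 211.74)

Intrinsics K: fx=803.6, fy=842.7, cx=316.4, cy=254.6
Marker side s = 0.109 m; corners in marker frame (Z=0):
  M0 = (-0.0545, +0.0545, 0)
  M1 = (+0.0545, +0.0545, 0)
  M2 = (+0.0545, -0.0545, 0)
  M3 = (-0.0545, -0.0545, 0)
rvec = (-0.5011, 0.1037, -0.0033), |rvec| = θ = 0.51173 rad = 29.320°
Rodrigues: sinθ=0.48968, 1−cosθ=0.12810; R = I + sinθ·[k]× + (1−cosθ)·[k]×²:
    [+0.99473 -0.02226 +0.10004]
    [-0.02858 +0.87716 +0.47935]
    [-0.09842 -0.47968 +0.87190]
t = (0.0718, 0.0008, 0.8620) m
M0: Pc = R·M0+t = (+0.01637, +0.05016, +0.84122); u = 803.6·(+0.01637)/0.84122 + 316.4 = 332.0414, v = 842.7·(+0.05016)/0.84122 + 254.6 = 304.8509
M1: Pc = R·M1+t = (+0.12480, +0.04705, +0.83049); u = 803.6·(+0.12480)/0.83049 + 316.4 = 437.1584, v = 842.7·(+0.04705)/0.83049 + 254.6 = 302.3392
M2: Pc = R·M2+t = (+0.12723, -0.04856, +0.88278); u = 803.6·(+0.12723)/0.88278 + 316.4 = 432.2151, v = 842.7·(-0.04856)/0.88278 + 254.6 = 208.2421
M3: Pc = R·M3+t = (+0.01880, -0.04545, +0.89351); u = 803.6·(+0.01880)/0.89351 + 316.4 = 333.3085, v = 842.7·(-0.04545)/0.89351 + 254.6 = 211.7365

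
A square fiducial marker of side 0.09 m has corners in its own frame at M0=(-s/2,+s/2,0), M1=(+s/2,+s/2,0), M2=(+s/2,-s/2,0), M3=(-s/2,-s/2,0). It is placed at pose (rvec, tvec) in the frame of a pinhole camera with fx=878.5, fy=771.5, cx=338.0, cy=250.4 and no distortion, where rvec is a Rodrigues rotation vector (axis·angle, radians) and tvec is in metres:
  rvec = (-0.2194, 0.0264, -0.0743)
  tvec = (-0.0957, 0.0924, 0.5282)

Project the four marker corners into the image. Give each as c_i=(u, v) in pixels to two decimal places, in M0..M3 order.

Intrinsics K: fx=878.5, fy=771.5, cx=338.0, cy=250.4
Marker side s = 0.09 m; corners in marker frame (Z=0):
  M0 = (-0.0450, +0.0450, 0)
  M1 = (+0.0450, +0.0450, 0)
  M2 = (+0.0450, -0.0450, 0)
  M3 = (-0.0450, -0.0450, 0)
rvec = (-0.2194, 0.0264, -0.0743), |rvec| = θ = 0.23314 rad = 13.358°
Rodrigues: sinθ=0.23103, 1−cosθ=0.02705; R = I + sinθ·[k]× + (1−cosθ)·[k]×²:
    [+0.99691 +0.07075 +0.03428]
    [-0.07651 +0.97329 +0.21644]
    [-0.01805 -0.21839 +0.97569]
t = (-0.0957, 0.0924, 0.5282) m
M0: Pc = R·M0+t = (-0.13738, +0.13964, +0.51918); u = 878.5·(-0.13738)/0.51918 + 338.0 = 105.5472, v = 771.5·(+0.13964)/0.51918 + 250.4 = 457.9047
M1: Pc = R·M1+t = (-0.04766, +0.13276, +0.51756); u = 878.5·(-0.04766)/0.51756 + 338.0 = 257.1098, v = 771.5·(+0.13276)/0.51756 + 250.4 = 448.2912
M2: Pc = R·M2+t = (-0.05402, +0.04516, +0.53722); u = 878.5·(-0.05402)/0.53722 + 338.0 = 249.6574, v = 771.5·(+0.04516)/0.53722 + 250.4 = 315.2529
M3: Pc = R·M3+t = (-0.14374, +0.05204, +0.53884); u = 878.5·(-0.14374)/0.53884 + 338.0 = 103.6458, v = 771.5·(+0.05204)/0.53884 + 250.4 = 324.9168

c0=(105.55, 457.90) c1=(257.11, 448.29) c2=(249.66, 315.25) c3=(103.65, 324.92)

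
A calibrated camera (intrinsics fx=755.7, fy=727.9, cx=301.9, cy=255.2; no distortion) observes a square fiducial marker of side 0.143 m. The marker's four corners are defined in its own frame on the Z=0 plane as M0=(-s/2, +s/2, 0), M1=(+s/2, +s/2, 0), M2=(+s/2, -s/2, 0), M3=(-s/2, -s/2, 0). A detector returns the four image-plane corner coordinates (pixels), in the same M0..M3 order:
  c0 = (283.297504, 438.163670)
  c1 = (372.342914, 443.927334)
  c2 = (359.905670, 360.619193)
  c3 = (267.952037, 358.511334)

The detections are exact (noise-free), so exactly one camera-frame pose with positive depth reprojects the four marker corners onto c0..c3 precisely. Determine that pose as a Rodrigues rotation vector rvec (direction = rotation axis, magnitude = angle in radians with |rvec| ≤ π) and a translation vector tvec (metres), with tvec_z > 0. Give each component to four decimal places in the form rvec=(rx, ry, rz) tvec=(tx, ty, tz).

rvec=(0.3400, 0.3666, -0.0954) tvec=(0.0268, 0.2248, 1.1216)

Intrinsics K: fx=755.7, fy=727.9, cx=301.9, cy=255.2
Marker side s = 0.143 m; corners in marker frame (Z=0):
  M0 = (-0.0715, +0.0715, 0)
  M1 = (+0.0715, +0.0715, 0)
  M2 = (+0.0715, -0.0715, 0)
  M3 = (-0.0715, -0.0715, 0)
Detected image corners:
  c0 = (283.297504, 438.163670) px
  c1 = (372.342914, 443.927334) px
  c2 = (359.905670, 360.619193) px
  c3 = (267.952037, 358.511334) px
Planar DLT: solve 8×8 A·h = b for H (H[2,2]=1):
  H  [+527.72590 +185.59526 +319.95298]
  H  [-103.14080 +679.54533 +401.06019]
  H  [-0.32704 +0.27492 +1.00000]
B = K⁻¹H; ‖b₁‖=0.891565, ‖b₂‖=0.891565; λ = 2/(‖b₁‖+‖b₂‖) = 1.121623, sign → tz>0 ⇒ λ=+1.121623
r₁ = λ·B[:,0] = (+0.92980,-0.03033,-0.36681); r₂ = λ·B[:,1] = (+0.15228,+0.93900,+0.30836)
r₃ = r₁×r₂ = (+0.33509,-0.34257,+0.87770); SVD([r₁ r₂ r₃]) → R = UVᵀ:
  R  [+0.92980 +0.15228 +0.33509]
  R  [-0.03033 +0.93900 -0.34257]
  R  [-0.36681 +0.30836 +0.87770]
t = (+0.02679, +0.22476, +1.12162) m
tr R = 2.746508; θ = arccos((tr R − 1)/2) = 0.508956 rad = 29.161°
axis k = ((R−Rᵀ)₃₂, (R−Rᵀ)₁₃, (R−Rᵀ)₂₁) / (2 sinθ) = (+0.667937, +0.720244, -0.187374)
rvec = θ·k = (+0.339950, +0.366572, -0.095365)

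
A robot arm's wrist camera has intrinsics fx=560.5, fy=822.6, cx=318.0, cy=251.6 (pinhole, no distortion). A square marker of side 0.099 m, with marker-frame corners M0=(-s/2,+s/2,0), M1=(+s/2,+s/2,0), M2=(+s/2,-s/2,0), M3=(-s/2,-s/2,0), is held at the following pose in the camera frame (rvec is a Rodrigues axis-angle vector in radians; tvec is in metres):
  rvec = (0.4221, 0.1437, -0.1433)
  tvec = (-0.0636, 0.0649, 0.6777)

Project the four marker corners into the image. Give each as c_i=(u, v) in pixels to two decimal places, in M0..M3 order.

Intrinsics K: fx=560.5, fy=822.6, cx=318.0, cy=251.6
Marker side s = 0.099 m; corners in marker frame (Z=0):
  M0 = (-0.0495, +0.0495, 0)
  M1 = (+0.0495, +0.0495, 0)
  M2 = (+0.0495, -0.0495, 0)
  M3 = (-0.0495, -0.0495, 0)
rvec = (0.4221, 0.1437, -0.1433), |rvec| = θ = 0.46835 rad = 26.835°
Rodrigues: sinθ=0.45142, 1−cosθ=0.10769; R = I + sinθ·[k]× + (1−cosθ)·[k]×²:
    [+0.97978 +0.16790 +0.10881]
    [-0.10834 +0.90245 -0.41695]
    [-0.16820 +0.39673 +0.90239]
t = (-0.0636, 0.0649, 0.6777) m
M0: Pc = R·M0+t = (-0.10379, +0.11493, +0.70566); u = 560.5·(-0.10379)/0.70566 + 318.0 = 235.5622, v = 822.6·(+0.11493)/0.70566 + 251.6 = 385.5800
M1: Pc = R·M1+t = (-0.00679, +0.10421, +0.68901); u = 560.5·(-0.00679)/0.68901 + 318.0 = 312.4765, v = 822.6·(+0.10421)/0.68901 + 251.6 = 376.0127
M2: Pc = R·M2+t = (-0.02341, +0.01487, +0.64974); u = 560.5·(-0.02341)/0.64974 + 318.0 = 297.8037, v = 822.6·(+0.01487)/0.64974 + 251.6 = 270.4209
M3: Pc = R·M3+t = (-0.12041, +0.02559, +0.66639); u = 560.5·(-0.12041)/0.66639 + 318.0 = 216.7229, v = 822.6·(+0.02559)/0.66639 + 251.6 = 283.1906

c0=(235.56, 385.58) c1=(312.48, 376.01) c2=(297.80, 270.42) c3=(216.72, 283.19)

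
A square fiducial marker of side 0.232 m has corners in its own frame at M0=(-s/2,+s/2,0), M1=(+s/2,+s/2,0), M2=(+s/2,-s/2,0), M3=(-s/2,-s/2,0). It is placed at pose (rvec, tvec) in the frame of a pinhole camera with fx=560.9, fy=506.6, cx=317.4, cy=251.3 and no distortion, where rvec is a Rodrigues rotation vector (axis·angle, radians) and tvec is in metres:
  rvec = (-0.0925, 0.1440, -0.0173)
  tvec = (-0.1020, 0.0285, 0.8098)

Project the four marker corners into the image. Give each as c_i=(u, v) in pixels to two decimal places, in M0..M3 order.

c0=(169.14, 342.47) c1=(327.44, 342.73) c2=(325.46, 194.75) c3=(171.33, 200.33)

Intrinsics K: fx=560.9, fy=506.6, cx=317.4, cy=251.3
Marker side s = 0.232 m; corners in marker frame (Z=0):
  M0 = (-0.1160, +0.1160, 0)
  M1 = (+0.1160, +0.1160, 0)
  M2 = (+0.1160, -0.1160, 0)
  M3 = (-0.1160, -0.1160, 0)
rvec = (-0.0925, 0.1440, -0.0173), |rvec| = θ = 0.17202 rad = 9.856°
Rodrigues: sinθ=0.17117, 1−cosθ=0.01476; R = I + sinθ·[k]× + (1−cosθ)·[k]×²:
    [+0.98951 +0.01057 +0.14409]
    [-0.02386 +0.99558 +0.09080]
    [-0.14249 -0.09329 +0.98539]
t = (-0.1020, 0.0285, 0.8098) m
M0: Pc = R·M0+t = (-0.21556, +0.14676, +0.81551); u = 560.9·(-0.21556)/0.81551 + 317.4 = 169.1418, v = 506.6·(+0.14676)/0.81551 + 251.3 = 342.4655
M1: Pc = R·M1+t = (+0.01401, +0.14122, +0.78245); u = 560.9·(+0.01401)/0.78245 + 317.4 = 327.4425, v = 506.6·(+0.14122)/0.78245 + 251.3 = 342.7335
M2: Pc = R·M2+t = (+0.01156, -0.08976, +0.80409); u = 560.9·(+0.01156)/0.80409 + 317.4 = 325.4615, v = 506.6·(-0.08976)/0.80409 + 251.3 = 194.7518
M3: Pc = R·M3+t = (-0.21801, -0.08422, +0.83715); u = 560.9·(-0.21801)/0.83715 + 317.4 = 171.3314, v = 506.6·(-0.08422)/0.83715 + 251.3 = 200.3344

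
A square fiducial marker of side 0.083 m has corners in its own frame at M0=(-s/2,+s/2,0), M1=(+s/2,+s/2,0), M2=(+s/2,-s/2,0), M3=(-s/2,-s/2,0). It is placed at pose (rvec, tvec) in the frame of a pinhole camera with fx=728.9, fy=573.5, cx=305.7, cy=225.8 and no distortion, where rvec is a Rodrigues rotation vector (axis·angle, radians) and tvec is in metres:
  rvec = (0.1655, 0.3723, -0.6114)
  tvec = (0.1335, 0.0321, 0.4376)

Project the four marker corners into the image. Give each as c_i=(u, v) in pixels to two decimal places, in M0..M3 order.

Intrinsics K: fx=728.9, fy=573.5, cx=305.7, cy=225.8
Marker side s = 0.083 m; corners in marker frame (Z=0):
  M0 = (-0.0415, +0.0415, 0)
  M1 = (+0.0415, +0.0415, 0)
  M2 = (+0.0415, -0.0415, 0)
  M3 = (-0.0415, -0.0415, 0)
rvec = (0.1655, 0.3723, -0.6114), |rvec| = θ = 0.73472 rad = 42.096°
Rodrigues: sinθ=0.67038, 1−cosθ=0.25798; R = I + sinθ·[k]× + (1−cosθ)·[k]×²:
    [+0.75511 +0.58731 +0.29134]
    [-0.52841 +0.80826 -0.25979]
    [-0.38806 +0.04222 +0.92067]
t = (0.1335, 0.0321, 0.4376) m
M0: Pc = R·M0+t = (+0.12654, +0.08757, +0.45546); u = 728.9·(+0.12654)/0.45546 + 305.7 = 508.2048, v = 573.5·(+0.08757)/0.45546 + 225.8 = 336.0686
M1: Pc = R·M1+t = (+0.18921, +0.04371, +0.42325); u = 728.9·(+0.18921)/0.42325 + 305.7 = 631.5501, v = 573.5·(+0.04371)/0.42325 + 225.8 = 285.0321
M2: Pc = R·M2+t = (+0.14046, -0.02337, +0.41974); u = 728.9·(+0.14046)/0.41974 + 305.7 = 549.6208, v = 573.5·(-0.02337)/0.41974 + 225.8 = 193.8665
M3: Pc = R·M3+t = (+0.07779, +0.02049, +0.45195); u = 728.9·(+0.07779)/0.45195 + 305.7 = 431.1578, v = 573.5·(+0.02049)/0.45195 + 225.8 = 251.7958

c0=(508.20, 336.07) c1=(631.55, 285.03) c2=(549.62, 193.87) c3=(431.16, 251.80)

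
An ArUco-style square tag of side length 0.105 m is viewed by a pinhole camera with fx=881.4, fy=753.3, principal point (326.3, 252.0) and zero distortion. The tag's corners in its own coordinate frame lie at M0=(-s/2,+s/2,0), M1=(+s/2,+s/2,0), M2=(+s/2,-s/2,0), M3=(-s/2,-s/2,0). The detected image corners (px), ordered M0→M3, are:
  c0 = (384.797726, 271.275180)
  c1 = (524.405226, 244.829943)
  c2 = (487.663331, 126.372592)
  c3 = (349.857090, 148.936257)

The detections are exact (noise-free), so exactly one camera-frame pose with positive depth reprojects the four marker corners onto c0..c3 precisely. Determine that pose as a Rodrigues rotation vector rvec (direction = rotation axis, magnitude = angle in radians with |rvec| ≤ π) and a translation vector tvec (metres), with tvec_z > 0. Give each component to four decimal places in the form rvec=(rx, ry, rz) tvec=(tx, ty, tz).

rvec=(-0.1405, -0.1554, -0.2211) tvec=(0.0793, -0.0459, 0.6290)

Intrinsics K: fx=881.4, fy=753.3, cx=326.3, cy=252.0
Marker side s = 0.105 m; corners in marker frame (Z=0):
  M0 = (-0.0525, +0.0525, 0)
  M1 = (+0.0525, +0.0525, 0)
  M2 = (+0.0525, -0.0525, 0)
  M3 = (-0.0525, -0.0525, 0)
Detected image corners:
  c0 = (384.797726, 271.275180) px
  c1 = (524.405226, 244.829943) px
  c2 = (487.663331, 126.372592) px
  c3 = (349.857090, 148.936257) px
Planar DLT: solve 8×8 A·h = b for H (H[2,2]=1):
  H  [+1437.86867 +257.24240 +437.47441]
  H  [-180.20585 +1108.22863 +197.07168]
  H  [+0.26779 -0.19287 +1.00000]
B = K⁻¹H; ‖b₁‖=1.589808, ‖b₂‖=1.589808; λ = 2/(‖b₁‖+‖b₂‖) = 0.629007, sign → tz>0 ⇒ λ=+0.629007
r₁ = λ·B[:,0] = (+0.96377,-0.20682,+0.16844); r₂ = λ·B[:,1] = (+0.22849,+0.96596,-0.12132)
r₃ = r₁×r₂ = (-0.13762,+0.15541,+0.97822); SVD([r₁ r₂ r₃]) → R = UVᵀ:
  R  [+0.96377 +0.22849 -0.13762]
  R  [-0.20682 +0.96596 +0.15541]
  R  [+0.16844 -0.12132 +0.97822]
t = (+0.07934, -0.04587, +0.62901) m
tr R = 2.907945; θ = arccos((tr R − 1)/2) = 0.304581 rad = 17.451°
axis k = ((R−Rᵀ)₃₂, (R−Rᵀ)₁₃, (R−Rᵀ)₂₁) / (2 sinθ) = (-0.461376, -0.510273, -0.725778)
rvec = θ·k = (-0.140527, -0.155420, -0.221058)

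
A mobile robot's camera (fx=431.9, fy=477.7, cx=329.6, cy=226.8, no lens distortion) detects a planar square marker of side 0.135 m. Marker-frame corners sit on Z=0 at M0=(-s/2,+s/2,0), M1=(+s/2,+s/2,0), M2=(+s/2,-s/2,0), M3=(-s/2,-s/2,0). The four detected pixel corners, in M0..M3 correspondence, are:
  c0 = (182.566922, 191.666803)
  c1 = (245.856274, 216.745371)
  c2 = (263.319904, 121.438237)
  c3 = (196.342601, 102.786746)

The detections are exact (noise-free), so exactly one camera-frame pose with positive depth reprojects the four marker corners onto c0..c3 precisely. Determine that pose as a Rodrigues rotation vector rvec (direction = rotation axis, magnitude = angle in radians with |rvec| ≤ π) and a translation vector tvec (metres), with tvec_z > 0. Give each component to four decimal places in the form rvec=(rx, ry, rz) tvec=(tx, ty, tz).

Intrinsics K: fx=431.9, fy=477.7, cx=329.6, cy=226.8
Marker side s = 0.135 m; corners in marker frame (Z=0):
  M0 = (-0.0675, +0.0675, 0)
  M1 = (+0.0675, +0.0675, 0)
  M2 = (+0.0675, -0.0675, 0)
  M3 = (-0.0675, -0.0675, 0)
Detected image corners:
  c0 = (182.566922, 191.666803) px
  c1 = (245.856274, 216.745371) px
  c2 = (263.319904, 121.438237) px
  c3 = (196.342601, 102.786746) px
Planar DLT: solve 8×8 A·h = b for H (H[2,2]=1):
  H  [+352.70198 -53.10103 +220.59178]
  H  [+70.15496 +725.44825 +158.59766]
  H  [-0.58332 +0.27953 +1.00000]
B = K⁻¹H; ‖b₁‖=1.453261, ‖b₂‖=1.453261; λ = 2/(‖b₁‖+‖b₂‖) = 0.688107, sign → tz>0 ⇒ λ=+0.688107
r₁ = λ·B[:,0] = (+0.86824,+0.29162,-0.40139); r₂ = λ·B[:,1] = (-0.23139,+0.95366,+0.19235)
r₃ = r₁×r₂ = (+0.43888,-0.07413,+0.89548); SVD([r₁ r₂ r₃]) → R = UVᵀ:
  R  [+0.86824 -0.23139 +0.43888]
  R  [+0.29162 +0.95366 -0.07413]
  R  [-0.40139 +0.19235 +0.89548]
t = (-0.17367, -0.09824, +0.68811) m
tr R = 2.717382; θ = arccos((tr R − 1)/2) = 0.538086 rad = 30.830°
axis k = ((R−Rᵀ)₃₂, (R−Rᵀ)₁₃, (R−Rᵀ)₂₁) / (2 sinθ) = (+0.259981, +0.819781, +0.510264)
rvec = θ·k = (+0.139892, +0.441113, +0.274566)

rvec=(0.1399, 0.4411, 0.2746) tvec=(-0.1737, -0.0982, 0.6881)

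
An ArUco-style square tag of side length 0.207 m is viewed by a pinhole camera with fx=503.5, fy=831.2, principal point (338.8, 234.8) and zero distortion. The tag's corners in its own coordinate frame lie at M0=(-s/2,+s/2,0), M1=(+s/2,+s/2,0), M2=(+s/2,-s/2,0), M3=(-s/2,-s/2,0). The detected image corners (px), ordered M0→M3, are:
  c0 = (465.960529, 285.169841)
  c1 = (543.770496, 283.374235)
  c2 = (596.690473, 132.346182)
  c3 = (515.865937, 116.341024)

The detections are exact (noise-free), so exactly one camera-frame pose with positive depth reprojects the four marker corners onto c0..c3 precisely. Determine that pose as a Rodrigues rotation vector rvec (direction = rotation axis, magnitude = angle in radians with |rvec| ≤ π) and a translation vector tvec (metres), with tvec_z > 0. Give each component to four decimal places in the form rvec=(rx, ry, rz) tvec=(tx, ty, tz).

rvec=(0.5646, -0.4744, 0.1606) tvec=(0.3520, -0.0288, 0.9206)

Intrinsics K: fx=503.5, fy=831.2, cx=338.8, cy=234.8
Marker side s = 0.207 m; corners in marker frame (Z=0):
  M0 = (-0.1035, +0.1035, 0)
  M1 = (+0.1035, +0.1035, 0)
  M2 = (+0.1035, -0.1035, 0)
  M3 = (-0.1035, -0.1035, 0)
Detected image corners:
  c0 = (465.960529, 285.169841) px
  c1 = (543.770496, 283.374235) px
  c2 = (596.690473, 132.346182) px
  c3 = (515.865937, 116.341024) px
Planar DLT: solve 8×8 A·h = b for H (H[2,2]=1):
  H  [+655.88374 +25.67767 +531.30844]
  H  [+137.18303 +875.98788 +208.77795]
  H  [+0.51472 +0.51725 +1.00000]
B = K⁻¹H; ‖b₁‖=1.086199, ‖b₂‖=1.086199; λ = 2/(‖b₁‖+‖b₂‖) = 0.920641, sign → tz>0 ⇒ λ=+0.920641
r₁ = λ·B[:,0] = (+0.88041,+0.01808,+0.47388); r₂ = λ·B[:,1] = (-0.27348,+0.83573,+0.47620)
r₃ = r₁×r₂ = (-0.38742,-0.54884,+0.74073); SVD([r₁ r₂ r₃]) → R = UVᵀ:
  R  [+0.88041 -0.27348 -0.38742]
  R  [+0.01808 +0.83573 -0.54884]
  R  [+0.47388 +0.47620 +0.74073]
t = (+0.35200, -0.02882, +0.92064) m
tr R = 2.456863; θ = arccos((tr R − 1)/2) = 0.754766 rad = 43.245°
axis k = ((R−Rᵀ)₃₂, (R−Rᵀ)₁₃, (R−Rᵀ)₂₁) / (2 sinθ) = (+0.748075, -0.628577, +0.212781)
rvec = θ·k = (+0.564622, -0.474429, +0.160600)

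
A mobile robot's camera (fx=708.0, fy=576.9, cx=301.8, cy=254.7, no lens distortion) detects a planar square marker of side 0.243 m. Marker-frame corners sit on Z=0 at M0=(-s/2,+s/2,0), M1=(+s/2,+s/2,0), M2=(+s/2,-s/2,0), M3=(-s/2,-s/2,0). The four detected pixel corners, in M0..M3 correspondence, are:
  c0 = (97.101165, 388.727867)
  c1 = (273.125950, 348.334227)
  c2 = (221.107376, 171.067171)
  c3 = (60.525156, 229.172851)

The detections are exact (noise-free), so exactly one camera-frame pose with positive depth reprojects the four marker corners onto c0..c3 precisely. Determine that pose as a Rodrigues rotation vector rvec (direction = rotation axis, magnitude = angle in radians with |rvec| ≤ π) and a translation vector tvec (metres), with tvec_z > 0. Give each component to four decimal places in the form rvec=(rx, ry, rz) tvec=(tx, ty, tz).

rvec=(-0.1407, 0.4462, -0.2876) tvec=(-0.1638, 0.0398, 0.8018)

Intrinsics K: fx=708.0, fy=576.9, cx=301.8, cy=254.7
Marker side s = 0.243 m; corners in marker frame (Z=0):
  M0 = (-0.1215, +0.1215, 0)
  M1 = (+0.1215, +0.1215, 0)
  M2 = (+0.1215, -0.1215, 0)
  M3 = (-0.1215, -0.1215, 0)
Detected image corners:
  c0 = (97.101165, 388.727867) px
  c1 = (273.125950, 348.334227) px
  c2 = (221.107376, 171.067171) px
  c3 = (60.525156, 229.172851) px
Planar DLT: solve 8×8 A·h = b for H (H[2,2]=1):
  H  [+609.46192 +140.44713 +157.14883]
  H  [-347.17207 +621.20420 +283.32980]
  H  [-0.50440 -0.24483 +1.00000]
B = K⁻¹H; ‖b₁‖=1.247219, ‖b₂‖=1.247219; λ = 2/(‖b₁‖+‖b₂‖) = 0.801784, sign → tz>0 ⇒ λ=+0.801784
r₁ = λ·B[:,0] = (+0.86259,-0.30395,-0.40442); r₂ = λ·B[:,1] = (+0.24273,+0.95003,-0.19630)
r₃ = r₁×r₂ = (+0.44388,+0.07116,+0.89326); SVD([r₁ r₂ r₃]) → R = UVᵀ:
  R  [+0.86259 +0.24273 +0.44388]
  R  [-0.30395 +0.95003 +0.07116]
  R  [-0.40442 -0.19630 +0.89326]
t = (-0.16381, +0.03979, +0.80178) m
tr R = 2.705869; θ = arccos((tr R − 1)/2) = 0.549215 rad = 31.468°
axis k = ((R−Rᵀ)₃₂, (R−Rᵀ)₁₃, (R−Rᵀ)₂₁) / (2 sinθ) = (-0.256183, +0.812519, -0.523624)
rvec = θ·k = (-0.140700, +0.446248, -0.287582)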